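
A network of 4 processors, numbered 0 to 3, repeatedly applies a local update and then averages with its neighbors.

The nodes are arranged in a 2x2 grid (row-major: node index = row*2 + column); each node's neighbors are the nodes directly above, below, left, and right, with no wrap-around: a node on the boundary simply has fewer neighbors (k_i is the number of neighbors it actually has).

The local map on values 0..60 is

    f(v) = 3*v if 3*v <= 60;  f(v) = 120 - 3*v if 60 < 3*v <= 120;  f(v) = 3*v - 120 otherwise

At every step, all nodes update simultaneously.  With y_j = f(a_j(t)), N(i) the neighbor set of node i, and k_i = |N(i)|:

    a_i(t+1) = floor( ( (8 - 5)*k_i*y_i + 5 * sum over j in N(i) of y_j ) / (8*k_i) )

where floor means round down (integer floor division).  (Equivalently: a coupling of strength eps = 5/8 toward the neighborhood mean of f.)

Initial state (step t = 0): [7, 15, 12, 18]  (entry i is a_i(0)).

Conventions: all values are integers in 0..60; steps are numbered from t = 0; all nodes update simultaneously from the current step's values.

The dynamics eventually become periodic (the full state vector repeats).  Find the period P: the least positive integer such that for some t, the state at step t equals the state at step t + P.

Answer: 2
Key observation: The state at step 12, [45, 45, 46, 45], reappears at step 14 — and no state repeats earlier — so the cycle the system enters has period 2.

Derivation:
t=0: [7, 15, 12, 18]
t=1: [33, 40, 36, 45]
t=2: [11, 11, 15, 9]
t=3: [36, 31, 35, 34]
t=4: [17, 19, 15, 19]
t=5: [51, 55, 50, 53]
t=6: [35, 39, 33, 38]
t=7: [13, 7, 14, 9]
t=8: [34, 28, 36, 29]
t=9: [21, 29, 20, 27]
t=10: [50, 42, 52, 43]
t=11: [24, 14, 25, 16]
t=12: [45, 45, 46, 45]
t=13: [15, 15, 16, 15]
t=14: [45, 45, 46, 45]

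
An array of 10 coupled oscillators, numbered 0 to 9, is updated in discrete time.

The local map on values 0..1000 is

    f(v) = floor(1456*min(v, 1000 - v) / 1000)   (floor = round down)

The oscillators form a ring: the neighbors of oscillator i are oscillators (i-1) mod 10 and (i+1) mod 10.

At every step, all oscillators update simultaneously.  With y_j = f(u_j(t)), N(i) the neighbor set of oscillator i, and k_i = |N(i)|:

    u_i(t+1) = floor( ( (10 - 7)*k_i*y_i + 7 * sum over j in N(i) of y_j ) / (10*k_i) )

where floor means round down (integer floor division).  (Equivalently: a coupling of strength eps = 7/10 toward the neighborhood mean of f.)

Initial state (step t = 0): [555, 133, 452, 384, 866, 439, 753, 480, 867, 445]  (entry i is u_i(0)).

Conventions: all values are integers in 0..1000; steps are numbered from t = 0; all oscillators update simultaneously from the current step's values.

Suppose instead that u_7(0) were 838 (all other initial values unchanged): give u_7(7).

Simulating step by step:
t=0: [555, 133, 452, 384, 866, 439, 753, 838, 867, 445]
t=1: [488, 514, 460, 466, 477, 385, 413, 263, 366, 488]
t=2: [708, 694, 685, 680, 641, 621, 510, 511, 541, 647]
t=3: [462, 442, 455, 482, 512, 597, 655, 696, 628, 536]
t=4: [662, 659, 669, 690, 663, 600, 510, 497, 553, 627]
t=5: [511, 489, 475, 475, 508, 595, 670, 693, 638, 562]
t=6: [685, 704, 698, 699, 662, 595, 506, 486, 537, 624]
t=7: [479, 442, 435, 457, 507, 600, 669, 699, 641, 560]

Answer: u_7(7) = 699
Key observation: This trace re-runs the system from the modified initial state.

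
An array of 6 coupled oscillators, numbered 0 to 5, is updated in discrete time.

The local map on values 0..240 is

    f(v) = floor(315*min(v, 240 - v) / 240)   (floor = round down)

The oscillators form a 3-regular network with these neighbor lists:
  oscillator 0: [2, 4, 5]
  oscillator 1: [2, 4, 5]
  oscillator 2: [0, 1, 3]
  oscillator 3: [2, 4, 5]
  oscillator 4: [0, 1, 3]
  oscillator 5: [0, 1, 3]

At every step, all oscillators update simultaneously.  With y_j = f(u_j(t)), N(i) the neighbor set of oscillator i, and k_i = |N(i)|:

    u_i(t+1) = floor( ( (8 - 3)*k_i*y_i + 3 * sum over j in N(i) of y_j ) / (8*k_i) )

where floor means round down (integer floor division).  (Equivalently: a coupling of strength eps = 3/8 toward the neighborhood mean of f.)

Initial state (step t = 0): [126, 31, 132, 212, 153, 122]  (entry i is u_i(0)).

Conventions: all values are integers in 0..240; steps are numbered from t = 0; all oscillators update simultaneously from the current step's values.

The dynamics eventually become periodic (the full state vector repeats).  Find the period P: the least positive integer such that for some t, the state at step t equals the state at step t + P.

Simulating step by step:
t=0: [126, 31, 132, 212, 153, 122]
t=1: [144, 76, 116, 73, 99, 124]
t=2: [132, 116, 135, 113, 120, 135]
t=3: [142, 148, 140, 146, 153, 140]
t=4: [127, 122, 128, 123, 117, 128]
t=5: [148, 152, 148, 151, 152, 148]
t=6: [119, 116, 118, 116, 115, 118]
t=7: [154, 152, 153, 152, 151, 153]
t=8: [113, 114, 114, 114, 115, 114]
t=9: [148, 149, 148, 149, 149, 148]
t=10: [119, 119, 119, 119, 119, 119]
t=11: [156, 156, 156, 156, 156, 156]
t=12: [110, 110, 110, 110, 110, 110]
t=13: [144, 144, 144, 144, 144, 144]
t=14: [126, 126, 126, 126, 126, 126]
t=15: [149, 149, 149, 149, 149, 149]
t=16: [119, 119, 119, 119, 119, 119]

Answer: 6
Key observation: The state at step 10, [119, 119, 119, 119, 119, 119], reappears at step 16 — and no state repeats earlier — so the cycle the system enters has period 6.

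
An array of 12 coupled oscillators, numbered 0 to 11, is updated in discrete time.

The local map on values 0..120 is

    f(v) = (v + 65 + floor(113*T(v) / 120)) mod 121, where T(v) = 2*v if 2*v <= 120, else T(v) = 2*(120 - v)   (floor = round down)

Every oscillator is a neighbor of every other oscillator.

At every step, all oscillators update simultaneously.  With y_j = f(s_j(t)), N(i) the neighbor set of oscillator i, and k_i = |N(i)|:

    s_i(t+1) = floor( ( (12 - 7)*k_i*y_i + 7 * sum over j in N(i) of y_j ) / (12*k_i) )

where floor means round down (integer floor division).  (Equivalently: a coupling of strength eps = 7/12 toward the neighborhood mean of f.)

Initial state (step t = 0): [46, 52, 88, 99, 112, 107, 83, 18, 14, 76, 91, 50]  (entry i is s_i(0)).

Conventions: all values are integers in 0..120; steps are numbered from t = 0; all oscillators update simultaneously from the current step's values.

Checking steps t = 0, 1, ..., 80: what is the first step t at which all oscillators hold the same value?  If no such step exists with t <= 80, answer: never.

Answer: 5
Key observation: Synchronization is absorbing here: once all oscillators are equal they stay equal, and step 5 is the first all-equal step.

Derivation:
t=0: [46, 52, 88, 99, 112, 107, 83, 18, 14, 76, 91, 50]  (not all equal)
t=1: [85, 91, 90, 87, 83, 84, 92, 99, 95, 94, 89, 89]  (not all equal)
t=2: [91, 89, 90, 91, 92, 91, 89, 87, 88, 88, 90, 90]  (not all equal)
t=3: [89, 90, 90, 89, 89, 89, 90, 91, 90, 90, 90, 90]  (not all equal)
t=4: [90, 90, 90, 90, 90, 90, 90, 89, 90, 90, 90, 90]  (not all equal)
t=5: [90, 90, 90, 90, 90, 90, 90, 90, 90, 90, 90, 90]  (all equal)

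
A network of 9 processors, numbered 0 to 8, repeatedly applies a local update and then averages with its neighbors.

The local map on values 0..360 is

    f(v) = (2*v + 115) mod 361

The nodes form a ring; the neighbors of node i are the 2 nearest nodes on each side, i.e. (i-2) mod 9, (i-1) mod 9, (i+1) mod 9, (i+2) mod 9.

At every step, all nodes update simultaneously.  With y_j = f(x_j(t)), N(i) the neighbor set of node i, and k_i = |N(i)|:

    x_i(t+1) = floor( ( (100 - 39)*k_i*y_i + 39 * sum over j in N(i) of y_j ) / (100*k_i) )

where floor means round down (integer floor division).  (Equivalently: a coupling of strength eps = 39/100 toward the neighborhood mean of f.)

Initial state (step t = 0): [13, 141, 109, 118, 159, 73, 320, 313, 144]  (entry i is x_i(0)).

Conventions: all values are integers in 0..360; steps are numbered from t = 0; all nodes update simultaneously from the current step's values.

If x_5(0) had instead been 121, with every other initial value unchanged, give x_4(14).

Simulating step by step:
t=0: [13, 141, 109, 118, 159, 121, 320, 313, 144]
t=1: [127, 106, 261, 291, 148, 264, 67, 67, 47]
t=2: [108, 280, 238, 296, 141, 258, 228, 224, 208]
t=3: [291, 296, 240, 293, 124, 242, 194, 218, 206]
t=4: [296, 315, 242, 287, 94, 210, 144, 201, 200]
t=5: [266, 117, 242, 272, 261, 186, 102, 164, 149]
t=6: [244, 298, 263, 278, 264, 171, 246, 126, 132]
t=7: [211, 296, 286, 287, 262, 140, 189, 62, 93]
t=8: [225, 321, 308, 296, 249, 115, 163, 208, 270]
t=9: [173, 104, 87, 273, 229, 293, 152, 193, 227]
t=10: [154, 284, 267, 296, 225, 276, 123, 154, 187]
t=11: [115, 276, 266, 320, 216, 246, 68, 86, 121]
t=12: [330, 286, 259, 119, 193, 223, 258, 291, 333]
t=13: [129, 270, 250, 306, 192, 229, 236, 261, 132]
t=14: [89, 207, 198, 90, 152, 192, 200, 213, 89]

Answer: x_4(14) = 152
Key observation: This trace re-runs the system from the modified initial state.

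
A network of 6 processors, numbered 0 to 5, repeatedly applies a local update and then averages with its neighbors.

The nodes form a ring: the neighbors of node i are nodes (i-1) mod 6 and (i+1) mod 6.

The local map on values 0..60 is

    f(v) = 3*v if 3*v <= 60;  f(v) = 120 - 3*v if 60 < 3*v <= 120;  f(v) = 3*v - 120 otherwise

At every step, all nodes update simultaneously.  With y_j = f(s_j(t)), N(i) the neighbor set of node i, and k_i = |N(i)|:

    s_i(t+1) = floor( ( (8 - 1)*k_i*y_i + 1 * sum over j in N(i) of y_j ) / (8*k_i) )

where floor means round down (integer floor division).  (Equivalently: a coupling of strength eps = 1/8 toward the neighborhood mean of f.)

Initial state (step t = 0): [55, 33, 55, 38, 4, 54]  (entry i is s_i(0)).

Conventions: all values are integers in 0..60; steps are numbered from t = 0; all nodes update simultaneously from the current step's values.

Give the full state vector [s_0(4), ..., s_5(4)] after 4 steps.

Answer: [37, 27, 52, 22, 45, 31]

Derivation:
t=0: [55, 33, 55, 38, 4, 54]
t=1: [43, 24, 41, 8, 13, 40]
t=2: [10, 42, 7, 23, 35, 3]
t=3: [27, 8, 21, 46, 16, 10]
t=4: [37, 27, 52, 22, 45, 31]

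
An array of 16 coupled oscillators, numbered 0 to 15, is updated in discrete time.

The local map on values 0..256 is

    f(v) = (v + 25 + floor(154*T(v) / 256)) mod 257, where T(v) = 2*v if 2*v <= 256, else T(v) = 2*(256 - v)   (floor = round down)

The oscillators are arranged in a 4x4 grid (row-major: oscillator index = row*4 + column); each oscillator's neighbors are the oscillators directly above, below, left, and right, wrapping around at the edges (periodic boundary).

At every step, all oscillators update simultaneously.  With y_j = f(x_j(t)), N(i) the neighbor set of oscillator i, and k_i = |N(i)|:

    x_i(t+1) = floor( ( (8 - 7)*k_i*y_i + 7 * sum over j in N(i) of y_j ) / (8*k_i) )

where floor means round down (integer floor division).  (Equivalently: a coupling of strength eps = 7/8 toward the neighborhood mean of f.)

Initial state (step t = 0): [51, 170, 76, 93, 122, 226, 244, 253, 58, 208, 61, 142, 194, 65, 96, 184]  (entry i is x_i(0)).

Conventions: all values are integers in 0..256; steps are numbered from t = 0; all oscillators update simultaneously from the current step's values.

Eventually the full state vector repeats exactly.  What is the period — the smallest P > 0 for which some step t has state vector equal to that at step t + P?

Simulating step by step:
t=0: [51, 170, 76, 93, 122, 226, 244, 253, 58, 208, 61, 142, 194, 65, 96, 184]
t=1: [91, 120, 140, 114, 79, 33, 91, 76, 52, 115, 94, 87, 112, 96, 151, 124]
t=2: [85, 136, 76, 112, 167, 116, 152, 168, 115, 156, 139, 159, 141, 54, 127, 69]
t=3: [59, 130, 57, 137, 70, 42, 71, 36, 41, 56, 45, 67, 126, 58, 128, 55]
t=4: [89, 131, 90, 127, 129, 136, 130, 139, 133, 129, 136, 128, 129, 82, 131, 87]
t=5: [70, 158, 70, 160, 85, 48, 86, 48, 49, 82, 49, 84, 157, 68, 157, 69]
t=6: [97, 150, 97, 150, 151, 163, 151, 164, 163, 149, 163, 151, 150, 95, 150, 96]
t=7: [69, 170, 69, 170, 85, 44, 85, 44, 44, 84, 44, 84, 169, 68, 169, 68]
t=8: [95, 147, 95, 147, 144, 162, 144, 162, 162, 143, 162, 143, 146, 94, 146, 94]
t=9: [69, 168, 69, 168, 85, 45, 85, 45, 45, 84, 45, 84, 167, 69, 167, 69]
t=10: [95, 148, 95, 148, 146, 163, 146, 163, 162, 146, 162, 146, 148, 95, 148, 95]
t=11: [68, 168, 68, 168, 84, 45, 84, 45, 45, 84, 45, 84, 168, 68, 168, 68]
t=12: [94, 146, 94, 146, 145, 162, 145, 162, 162, 145, 162, 145, 146, 94, 146, 94]
t=13: [69, 167, 69, 167, 84, 45, 84, 45, 45, 84, 45, 84, 167, 69, 167, 69]
t=14: [95, 148, 95, 148, 146, 162, 146, 162, 162, 146, 162, 146, 148, 95, 148, 95]
t=15: [68, 168, 68, 168, 85, 45, 85, 45, 45, 85, 45, 85, 168, 68, 168, 68]
t=16: [95, 146, 95, 146, 145, 163, 145, 163, 163, 145, 163, 145, 146, 95, 146, 95]
t=17: [69, 168, 69, 168, 84, 45, 84, 45, 45, 84, 45, 84, 168, 69, 168, 69]
t=18: [94, 148, 94, 148, 146, 162, 146, 162, 162, 146, 162, 146, 148, 94, 148, 94]
t=19: [68, 167, 68, 167, 84, 45, 84, 45, 45, 84, 45, 84, 167, 68, 167, 68]
t=20: [95, 146, 95, 146, 145, 162, 145, 162, 162, 145, 162, 145, 146, 95, 146, 95]
t=21: [69, 168, 69, 168, 85, 45, 85, 45, 45, 85, 45, 85, 168, 69, 168, 69]
t=22: [95, 148, 95, 148, 146, 163, 146, 163, 163, 146, 163, 146, 148, 95, 148, 95]
t=23: [68, 168, 68, 168, 84, 45, 84, 45, 45, 84, 45, 84, 168, 68, 168, 68]

Answer: 12
Key observation: The state at step 11, [68, 168, 68, 168, 84, 45, 84, 45, 45, 84, 45, 84, 168, 68, 168, 68], reappears at step 23 — and no state repeats earlier — so the cycle the system enters has period 12.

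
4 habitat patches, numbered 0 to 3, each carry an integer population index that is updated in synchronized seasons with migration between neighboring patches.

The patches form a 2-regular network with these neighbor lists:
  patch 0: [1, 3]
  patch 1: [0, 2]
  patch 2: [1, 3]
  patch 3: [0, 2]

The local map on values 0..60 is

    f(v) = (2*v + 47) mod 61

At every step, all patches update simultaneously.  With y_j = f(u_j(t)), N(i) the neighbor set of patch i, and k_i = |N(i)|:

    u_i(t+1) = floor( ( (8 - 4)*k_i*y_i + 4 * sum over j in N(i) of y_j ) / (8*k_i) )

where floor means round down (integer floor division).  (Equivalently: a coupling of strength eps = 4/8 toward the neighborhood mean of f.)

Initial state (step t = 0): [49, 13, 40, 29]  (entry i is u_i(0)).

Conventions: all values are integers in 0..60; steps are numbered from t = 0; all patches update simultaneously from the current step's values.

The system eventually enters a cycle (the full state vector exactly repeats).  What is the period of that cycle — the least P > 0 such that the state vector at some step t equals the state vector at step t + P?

Answer: 5
Key observation: The state at step 5, [31, 18, 21, 34], reappears at step 10 — and no state repeats earlier — so the cycle the system enters has period 5.

Derivation:
t=0: [49, 13, 40, 29]
t=1: [25, 13, 16, 29]
t=2: [32, 19, 23, 35]
t=3: [45, 32, 36, 48]
t=4: [25, 43, 46, 28]
t=5: [31, 18, 21, 34]
t=6: [43, 30, 33, 46]
t=7: [21, 38, 41, 24]
t=8: [22, 9, 12, 25]
t=9: [25, 12, 15, 28]
t=10: [31, 18, 21, 34]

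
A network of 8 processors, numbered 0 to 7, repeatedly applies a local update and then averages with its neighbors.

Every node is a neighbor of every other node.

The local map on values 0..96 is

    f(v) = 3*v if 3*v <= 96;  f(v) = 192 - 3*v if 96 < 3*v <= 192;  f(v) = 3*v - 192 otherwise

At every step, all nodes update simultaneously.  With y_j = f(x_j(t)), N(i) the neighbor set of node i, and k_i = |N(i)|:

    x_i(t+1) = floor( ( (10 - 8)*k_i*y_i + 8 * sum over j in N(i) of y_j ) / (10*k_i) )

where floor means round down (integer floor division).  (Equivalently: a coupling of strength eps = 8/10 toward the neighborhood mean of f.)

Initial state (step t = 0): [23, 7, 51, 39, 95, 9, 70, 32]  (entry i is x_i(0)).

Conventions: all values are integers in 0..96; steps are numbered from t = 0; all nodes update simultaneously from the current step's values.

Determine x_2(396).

Answer: x_2(396) = 66
Key observation: The state at step 4, [66, 66, 66, 66, 66, 66, 66, 66], reappears at step 12: the system is in a cycle of period 8 from step 4 on.  Therefore the state at step 396 equals the state at step 4 + ((396 - 4) mod 8) = 4, which is [66, 66, 66, 66, 66, 66, 66, 66].

Derivation:
t=0: [23, 7, 51, 39, 95, 9, 70, 32]
t=1: [55, 51, 53, 56, 58, 52, 51, 58]
t=2: [29, 30, 29, 28, 28, 29, 30, 28]
t=3: [86, 86, 86, 86, 86, 86, 86, 86]
t=4: [66, 66, 66, 66, 66, 66, 66, 66]
t=5: [6, 6, 6, 6, 6, 6, 6, 6]
t=6: [18, 18, 18, 18, 18, 18, 18, 18]
t=7: [54, 54, 54, 54, 54, 54, 54, 54]
t=8: [30, 30, 30, 30, 30, 30, 30, 30]
t=9: [90, 90, 90, 90, 90, 90, 90, 90]
t=10: [78, 78, 78, 78, 78, 78, 78, 78]
t=11: [42, 42, 42, 42, 42, 42, 42, 42]
t=12: [66, 66, 66, 66, 66, 66, 66, 66]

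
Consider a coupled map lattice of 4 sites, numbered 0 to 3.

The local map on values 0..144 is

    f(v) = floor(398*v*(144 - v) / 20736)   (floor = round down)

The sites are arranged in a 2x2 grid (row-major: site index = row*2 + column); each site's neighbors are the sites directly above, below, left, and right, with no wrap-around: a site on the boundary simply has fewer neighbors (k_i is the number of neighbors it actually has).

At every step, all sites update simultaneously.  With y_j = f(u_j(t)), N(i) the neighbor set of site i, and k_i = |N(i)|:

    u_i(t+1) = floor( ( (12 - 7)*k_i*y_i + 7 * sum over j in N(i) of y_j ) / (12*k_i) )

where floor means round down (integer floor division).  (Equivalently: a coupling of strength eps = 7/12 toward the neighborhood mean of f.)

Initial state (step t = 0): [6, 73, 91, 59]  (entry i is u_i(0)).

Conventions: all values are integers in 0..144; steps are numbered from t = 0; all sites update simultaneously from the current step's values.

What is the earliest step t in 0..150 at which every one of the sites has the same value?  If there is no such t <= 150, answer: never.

Simulating step by step:
t=0: [6, 73, 91, 59]  (not all equal)
t=1: [61, 73, 70, 95]  (not all equal)
t=2: [98, 95, 95, 94]  (not all equal)
t=3: [87, 88, 88, 89]  (not all equal)
t=4: [94, 94, 94, 93]  (not all equal)
t=5: [90, 90, 90, 90]  (all equal)

Answer: 5
Key observation: Synchronization is absorbing here: once all sites are equal they stay equal, and step 5 is the first all-equal step.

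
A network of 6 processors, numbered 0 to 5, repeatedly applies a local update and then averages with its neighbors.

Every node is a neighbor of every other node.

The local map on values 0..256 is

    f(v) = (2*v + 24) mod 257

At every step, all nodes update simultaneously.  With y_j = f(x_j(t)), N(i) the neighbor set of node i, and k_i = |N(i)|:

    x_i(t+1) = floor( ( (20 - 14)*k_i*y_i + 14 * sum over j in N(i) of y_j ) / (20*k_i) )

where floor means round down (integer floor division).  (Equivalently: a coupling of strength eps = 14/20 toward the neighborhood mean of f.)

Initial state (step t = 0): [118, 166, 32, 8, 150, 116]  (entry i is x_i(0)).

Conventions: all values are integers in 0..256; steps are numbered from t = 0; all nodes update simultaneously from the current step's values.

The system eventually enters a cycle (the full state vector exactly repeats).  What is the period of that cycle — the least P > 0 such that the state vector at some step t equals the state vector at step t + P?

Answer: 16
Key observation: The state at step 6, [150, 150, 150, 150, 150, 150], reappears at step 22 — and no state repeats earlier — so the cycle the system enters has period 16.

Derivation:
t=0: [118, 166, 32, 8, 150, 116]
t=1: [77, 93, 91, 83, 88, 118]
t=2: [166, 171, 171, 168, 170, 138]
t=3: [95, 97, 97, 96, 96, 86]
t=4: [213, 213, 213, 213, 213, 210]
t=5: [192, 192, 192, 192, 192, 191]
t=6: [150, 150, 150, 150, 150, 150]
t=7: [67, 67, 67, 67, 67, 67]
t=8: [158, 158, 158, 158, 158, 158]
t=9: [83, 83, 83, 83, 83, 83]
t=10: [190, 190, 190, 190, 190, 190]
t=11: [147, 147, 147, 147, 147, 147]
t=12: [61, 61, 61, 61, 61, 61]
t=13: [146, 146, 146, 146, 146, 146]
t=14: [59, 59, 59, 59, 59, 59]
t=15: [142, 142, 142, 142, 142, 142]
t=16: [51, 51, 51, 51, 51, 51]
t=17: [126, 126, 126, 126, 126, 126]
t=18: [19, 19, 19, 19, 19, 19]
t=19: [62, 62, 62, 62, 62, 62]
t=20: [148, 148, 148, 148, 148, 148]
t=21: [63, 63, 63, 63, 63, 63]
t=22: [150, 150, 150, 150, 150, 150]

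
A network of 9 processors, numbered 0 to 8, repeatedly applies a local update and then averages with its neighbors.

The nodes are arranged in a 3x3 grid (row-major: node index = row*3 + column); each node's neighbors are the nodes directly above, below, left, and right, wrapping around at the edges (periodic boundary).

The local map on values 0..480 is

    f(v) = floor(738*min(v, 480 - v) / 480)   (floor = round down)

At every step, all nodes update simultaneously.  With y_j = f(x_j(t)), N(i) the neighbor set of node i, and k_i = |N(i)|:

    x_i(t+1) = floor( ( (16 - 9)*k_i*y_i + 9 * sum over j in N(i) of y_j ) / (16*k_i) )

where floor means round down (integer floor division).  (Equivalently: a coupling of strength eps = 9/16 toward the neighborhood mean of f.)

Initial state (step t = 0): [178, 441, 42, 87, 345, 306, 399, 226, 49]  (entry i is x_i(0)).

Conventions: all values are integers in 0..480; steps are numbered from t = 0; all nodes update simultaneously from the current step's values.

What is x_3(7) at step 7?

Answer: x_3(7) = 297

Derivation:
t=0: [178, 441, 42, 87, 345, 306, 399, 226, 49]
t=1: [172, 151, 122, 180, 203, 184, 170, 217, 145]
t=2: [249, 255, 222, 278, 294, 263, 268, 290, 246]
t=3: [341, 329, 344, 318, 304, 327, 327, 312, 338]
t=4: [223, 235, 217, 242, 255, 235, 234, 247, 227]
t=5: [349, 351, 344, 357, 354, 353, 355, 355, 351]
t=6: [198, 198, 202, 192, 193, 196, 193, 193, 197]
t=7: [302, 302, 305, 297, 297, 300, 297, 297, 301]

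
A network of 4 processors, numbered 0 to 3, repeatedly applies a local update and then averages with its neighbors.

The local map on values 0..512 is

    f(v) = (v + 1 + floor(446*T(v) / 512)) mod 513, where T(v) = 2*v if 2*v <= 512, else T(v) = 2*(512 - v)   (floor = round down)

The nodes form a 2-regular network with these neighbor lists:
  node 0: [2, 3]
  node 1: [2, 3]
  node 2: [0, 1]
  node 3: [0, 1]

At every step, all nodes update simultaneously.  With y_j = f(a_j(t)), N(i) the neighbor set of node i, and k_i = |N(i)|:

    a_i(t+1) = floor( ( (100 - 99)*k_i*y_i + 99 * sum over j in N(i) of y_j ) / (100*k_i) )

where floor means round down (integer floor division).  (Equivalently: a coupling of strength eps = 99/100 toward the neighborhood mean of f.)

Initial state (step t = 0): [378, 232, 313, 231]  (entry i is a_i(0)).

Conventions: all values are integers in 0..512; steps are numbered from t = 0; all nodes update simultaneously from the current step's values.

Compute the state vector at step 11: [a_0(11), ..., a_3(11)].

Answer: [87, 87, 199, 199]

Derivation:
t=0: [378, 232, 313, 231]
t=1: [133, 133, 111, 111]
t=2: [305, 305, 364, 364]
t=3: [109, 109, 152, 152]
t=4: [415, 415, 300, 300]
t=5: [156, 156, 71, 71]
t=6: [197, 197, 425, 425]
t=7: [63, 63, 28, 28]
t=8: [77, 77, 172, 172]
t=9: [469, 469, 214, 214]
t=10: [73, 73, 31, 31]
t=11: [87, 87, 199, 199]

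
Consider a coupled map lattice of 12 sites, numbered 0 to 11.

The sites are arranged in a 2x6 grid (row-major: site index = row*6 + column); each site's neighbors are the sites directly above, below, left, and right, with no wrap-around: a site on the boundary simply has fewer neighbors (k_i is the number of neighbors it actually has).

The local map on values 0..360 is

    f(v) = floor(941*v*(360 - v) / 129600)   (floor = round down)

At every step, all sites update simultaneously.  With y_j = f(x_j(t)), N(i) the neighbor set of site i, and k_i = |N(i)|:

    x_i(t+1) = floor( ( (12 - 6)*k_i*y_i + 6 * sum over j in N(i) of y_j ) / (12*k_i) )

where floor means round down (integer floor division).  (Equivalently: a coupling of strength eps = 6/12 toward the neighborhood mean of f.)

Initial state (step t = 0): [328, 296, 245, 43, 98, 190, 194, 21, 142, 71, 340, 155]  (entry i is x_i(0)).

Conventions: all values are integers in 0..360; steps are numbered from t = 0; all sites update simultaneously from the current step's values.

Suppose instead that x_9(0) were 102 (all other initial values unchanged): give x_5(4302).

Answer: x_5(4302) = 223
Key observation: The state at step 7, [222, 222, 221, 221, 221, 221, 222, 222, 221, 221, 221, 221], reappears at step 9: the system is in a cycle of period 2 from step 7 on.  Therefore the state at step 4302 equals the state at step 7 + ((4302 - 7) mod 2) = 8, which is [222, 222, 222, 223, 223, 223, 222, 222, 222, 223, 223, 223].

Derivation:
t=0: [328, 296, 245, 43, 98, 190, 194, 21, 142, 102, 340, 155]
t=1: [130, 123, 178, 145, 156, 221, 148, 124, 186, 157, 125, 185]
t=2: [218, 216, 229, 229, 225, 228, 220, 218, 230, 227, 222, 226]
t=3: [224, 223, 218, 217, 219, 218, 223, 222, 218, 218, 220, 219]
t=4: [221, 221, 223, 224, 224, 224, 221, 222, 223, 224, 223, 223]
t=5: [223, 222, 221, 221, 221, 221, 222, 222, 221, 221, 221, 221]
t=6: [221, 222, 222, 223, 223, 223, 221, 222, 222, 223, 223, 223]
t=7: [222, 222, 221, 221, 221, 221, 222, 222, 221, 221, 221, 221]
t=8: [222, 222, 222, 223, 223, 223, 222, 222, 222, 223, 223, 223]
t=9: [222, 222, 221, 221, 221, 221, 222, 222, 221, 221, 221, 221]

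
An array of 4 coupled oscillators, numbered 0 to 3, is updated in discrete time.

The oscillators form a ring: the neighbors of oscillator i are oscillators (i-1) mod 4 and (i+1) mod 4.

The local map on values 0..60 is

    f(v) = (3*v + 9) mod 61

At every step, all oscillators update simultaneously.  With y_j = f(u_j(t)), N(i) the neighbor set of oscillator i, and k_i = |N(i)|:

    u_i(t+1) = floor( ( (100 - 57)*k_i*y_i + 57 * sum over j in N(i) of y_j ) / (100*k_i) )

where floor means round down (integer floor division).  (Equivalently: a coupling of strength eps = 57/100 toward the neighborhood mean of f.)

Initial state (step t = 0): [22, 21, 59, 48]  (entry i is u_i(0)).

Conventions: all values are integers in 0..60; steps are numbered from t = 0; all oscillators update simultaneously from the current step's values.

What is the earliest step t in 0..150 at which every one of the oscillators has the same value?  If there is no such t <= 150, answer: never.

Answer: 23
Key observation: Synchronization is absorbing here: once all oscillators are equal they stay equal, and step 23 is the first all-equal step.

Derivation:
t=0: [22, 21, 59, 48]  (not all equal)
t=1: [17, 9, 13, 18]  (not all equal)
t=2: [36, 46, 31, 31]  (not all equal)
t=3: [42, 38, 36, 45]  (not all equal)
t=4: [12, 20, 30, 29]  (not all equal)
t=5: [31, 27, 28, 38]  (not all equal)
t=6: [26, 33, 22, 21]  (not all equal)
t=7: [27, 31, 22, 16]  (not all equal)
t=8: [40, 29, 33, 36]  (not all equal)
t=9: [28, 30, 46, 39]  (not all equal)
t=10: [25, 32, 22, 17]  (not all equal)
t=11: [39, 29, 35, 36]  (not all equal)
t=12: [27, 31, 48, 40]  (not all equal)
t=13: [26, 34, 27, 20]  (not all equal)
t=14: [27, 37, 29, 19]  (not all equal)
t=15: [30, 43, 33, 20]  (not all equal)
t=16: [23, 31, 27, 27]  (not all equal)
t=17: [27, 30, 32, 25]  (not all equal)
t=18: [29, 37, 36, 30]  (not all equal)
t=19: [42, 51, 51, 42]  (not all equal)
t=20: [20, 32, 32, 20]  (not all equal)
t=21: [18, 33, 33, 18]  (not all equal)
t=22: [14, 34, 34, 14]  (not all equal)
t=23: [50, 50, 50, 50]  (all equal)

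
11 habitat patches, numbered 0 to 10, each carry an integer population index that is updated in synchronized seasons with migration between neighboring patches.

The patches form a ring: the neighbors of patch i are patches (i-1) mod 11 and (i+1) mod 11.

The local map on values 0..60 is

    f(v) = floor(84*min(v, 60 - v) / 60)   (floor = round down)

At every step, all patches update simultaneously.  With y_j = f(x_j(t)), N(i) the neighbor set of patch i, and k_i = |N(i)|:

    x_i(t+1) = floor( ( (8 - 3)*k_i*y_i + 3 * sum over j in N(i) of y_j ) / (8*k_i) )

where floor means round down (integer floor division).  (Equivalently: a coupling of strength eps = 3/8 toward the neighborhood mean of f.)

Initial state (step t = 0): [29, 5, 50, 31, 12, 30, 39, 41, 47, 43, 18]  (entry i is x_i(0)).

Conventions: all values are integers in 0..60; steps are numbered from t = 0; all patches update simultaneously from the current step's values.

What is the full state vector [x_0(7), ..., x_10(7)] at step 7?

Simulating step by step:
t=0: [29, 5, 50, 31, 12, 30, 39, 41, 47, 43, 18]
t=1: [31, 14, 17, 30, 25, 34, 30, 25, 20, 22, 27]
t=2: [35, 23, 25, 37, 36, 36, 39, 35, 29, 30, 36]
t=3: [34, 33, 33, 32, 32, 32, 30, 34, 39, 39, 35]
t=4: [36, 36, 37, 38, 39, 39, 40, 35, 30, 30, 34]
t=5: [33, 32, 31, 30, 29, 28, 29, 35, 40, 40, 36]
t=6: [36, 38, 40, 41, 40, 39, 38, 34, 29, 28, 32]
t=7: [33, 30, 28, 26, 27, 29, 30, 35, 39, 39, 37]

Answer: [33, 30, 28, 26, 27, 29, 30, 35, 39, 39, 37]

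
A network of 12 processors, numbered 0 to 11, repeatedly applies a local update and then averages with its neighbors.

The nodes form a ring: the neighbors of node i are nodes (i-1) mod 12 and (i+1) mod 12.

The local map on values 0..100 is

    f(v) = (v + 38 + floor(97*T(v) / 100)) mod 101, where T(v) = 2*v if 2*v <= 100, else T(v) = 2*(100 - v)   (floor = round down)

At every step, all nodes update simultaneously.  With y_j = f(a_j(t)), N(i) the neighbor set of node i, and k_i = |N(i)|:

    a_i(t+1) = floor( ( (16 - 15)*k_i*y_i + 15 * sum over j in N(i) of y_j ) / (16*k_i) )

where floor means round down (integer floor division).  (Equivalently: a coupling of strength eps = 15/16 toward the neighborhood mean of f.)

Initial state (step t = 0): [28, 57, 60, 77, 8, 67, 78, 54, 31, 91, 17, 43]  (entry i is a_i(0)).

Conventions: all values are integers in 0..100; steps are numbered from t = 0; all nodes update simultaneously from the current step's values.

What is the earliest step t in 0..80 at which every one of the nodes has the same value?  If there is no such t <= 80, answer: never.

Simulating step by step:
t=0: [28, 57, 60, 77, 8, 67, 78, 54, 31, 91, 17, 43]  (not all equal)
t=1: [66, 48, 67, 66, 62, 59, 72, 44, 60, 56, 56, 53]  (not all equal)
t=2: [78, 68, 72, 69, 71, 67, 70, 68, 72, 76, 79, 73]  (not all equal)
t=3: [64, 60, 66, 63, 66, 64, 67, 64, 63, 59, 60, 56]  (not all equal)
t=4: [75, 69, 72, 68, 70, 68, 69, 69, 72, 72, 76, 72]  (not all equal)
t=5: [64, 61, 66, 64, 66, 65, 66, 64, 64, 61, 62, 59]  (not all equal)
t=6: [73, 69, 71, 68, 69, 68, 69, 69, 71, 71, 73, 71]  (not all equal)
t=7: [64, 63, 66, 65, 66, 66, 66, 65, 64, 63, 63, 62]  (not all equal)
t=8: [71, 69, 69, 68, 68, 68, 68, 69, 70, 70, 71, 70]  (not all equal)
t=9: [65, 65, 66, 66, 67, 67, 66, 66, 65, 64, 64, 64]  (not all equal)
t=10: [69, 68, 68, 68, 68, 68, 68, 68, 69, 69, 70, 69]  (not all equal)
t=11: [66, 66, 67, 67, 67, 67, 67, 66, 66, 65, 65, 65]  (not all equal)
t=12: [68, 68, 68, 68, 68, 68, 68, 68, 68, 68, 69, 68]  (not all equal)
t=13: [67, 67, 67, 67, 67, 67, 67, 67, 67, 66, 66, 66]  (not all equal)
t=14: [68, 68, 68, 68, 68, 68, 68, 68, 68, 68, 68, 68]  (all equal)

Answer: 14
Key observation: Synchronization is absorbing here: once all nodes are equal they stay equal, and step 14 is the first all-equal step.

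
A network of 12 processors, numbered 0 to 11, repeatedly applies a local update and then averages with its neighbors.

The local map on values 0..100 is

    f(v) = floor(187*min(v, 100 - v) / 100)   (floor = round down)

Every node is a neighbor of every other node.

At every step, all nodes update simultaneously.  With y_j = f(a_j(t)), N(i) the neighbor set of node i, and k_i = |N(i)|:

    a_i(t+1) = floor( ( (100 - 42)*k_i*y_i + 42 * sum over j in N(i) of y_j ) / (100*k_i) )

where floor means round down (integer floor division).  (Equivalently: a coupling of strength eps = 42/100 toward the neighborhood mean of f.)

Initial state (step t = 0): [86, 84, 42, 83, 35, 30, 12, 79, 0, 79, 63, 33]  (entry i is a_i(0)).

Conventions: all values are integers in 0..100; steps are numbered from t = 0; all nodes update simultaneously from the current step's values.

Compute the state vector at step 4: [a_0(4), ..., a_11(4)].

Answer: [76, 78, 83, 79, 83, 79, 74, 83, 62, 83, 86, 81]

Derivation:
t=0: [86, 84, 42, 83, 35, 30, 12, 79, 0, 79, 63, 33]
t=1: [33, 35, 61, 36, 54, 50, 31, 40, 19, 40, 57, 52]
t=2: [65, 67, 71, 68, 79, 82, 63, 72, 51, 72, 75, 80]
t=3: [60, 58, 54, 57, 46, 43, 62, 53, 74, 53, 50, 45]
t=4: [76, 78, 83, 79, 83, 79, 74, 83, 62, 83, 86, 81]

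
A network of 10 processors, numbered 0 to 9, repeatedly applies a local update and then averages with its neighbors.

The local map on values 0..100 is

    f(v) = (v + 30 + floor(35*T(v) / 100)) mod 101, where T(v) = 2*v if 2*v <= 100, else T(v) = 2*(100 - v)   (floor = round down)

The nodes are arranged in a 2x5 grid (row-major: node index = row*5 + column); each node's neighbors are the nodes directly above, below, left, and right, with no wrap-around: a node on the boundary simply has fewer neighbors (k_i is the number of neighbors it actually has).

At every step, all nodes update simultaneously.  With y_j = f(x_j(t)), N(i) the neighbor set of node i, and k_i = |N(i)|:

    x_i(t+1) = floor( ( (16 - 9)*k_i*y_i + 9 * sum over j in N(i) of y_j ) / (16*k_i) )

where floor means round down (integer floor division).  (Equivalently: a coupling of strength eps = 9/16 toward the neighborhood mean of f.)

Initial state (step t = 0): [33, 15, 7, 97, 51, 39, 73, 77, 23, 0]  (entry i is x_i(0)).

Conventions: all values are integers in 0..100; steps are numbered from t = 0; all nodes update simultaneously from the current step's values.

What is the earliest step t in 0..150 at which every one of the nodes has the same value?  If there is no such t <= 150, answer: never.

Answer: 7
Key observation: Synchronization is absorbing here: once all nodes are equal they stay equal, and step 7 is the first all-equal step.

Derivation:
t=0: [33, 15, 7, 97, 51, 39, 73, 77, 23, 0]  (not all equal)
t=1: [80, 51, 37, 35, 22, 71, 41, 34, 45, 36]  (not all equal)
t=2: [19, 46, 75, 69, 79, 43, 66, 74, 52, 60]  (not all equal)
t=3: [29, 22, 18, 19, 19, 23, 13, 19, 16, 17]  (not all equal)
t=4: [72, 65, 62, 60, 60, 67, 59, 58, 59, 58]  (not all equal)
t=5: [19, 17, 17, 16, 16, 18, 16, 16, 16, 16]  (not all equal)
t=6: [60, 58, 57, 57, 57, 59, 57, 57, 57, 57]  (not all equal)
t=7: [16, 16, 16, 16, 16, 16, 16, 16, 16, 16]  (all equal)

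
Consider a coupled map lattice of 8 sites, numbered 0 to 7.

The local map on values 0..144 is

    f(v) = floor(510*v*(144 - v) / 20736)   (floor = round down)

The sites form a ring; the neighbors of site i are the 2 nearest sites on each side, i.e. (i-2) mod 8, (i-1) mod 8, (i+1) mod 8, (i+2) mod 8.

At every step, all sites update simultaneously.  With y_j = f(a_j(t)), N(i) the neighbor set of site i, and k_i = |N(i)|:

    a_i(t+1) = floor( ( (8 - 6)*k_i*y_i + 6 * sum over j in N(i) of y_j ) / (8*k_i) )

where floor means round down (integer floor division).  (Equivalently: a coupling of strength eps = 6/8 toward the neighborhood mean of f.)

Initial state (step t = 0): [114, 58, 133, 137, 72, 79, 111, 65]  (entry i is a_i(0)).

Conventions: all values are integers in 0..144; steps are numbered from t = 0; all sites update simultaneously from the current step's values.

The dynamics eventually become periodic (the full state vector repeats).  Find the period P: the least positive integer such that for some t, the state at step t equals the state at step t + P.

Simulating step by step:
t=0: [114, 58, 133, 137, 72, 79, 111, 65]
t=1: [90, 80, 75, 82, 83, 100, 109, 110]
t=2: [111, 117, 124, 122, 115, 108, 106, 106]
t=3: [85, 78, 74, 75, 80, 88, 93, 92]
t=4: [121, 124, 125, 125, 123, 121, 120, 120]
t=5: [65, 62, 61, 61, 63, 65, 67, 67]
t=6: [125, 125, 124, 124, 125, 125, 125, 125]
t=7: [58, 58, 58, 58, 58, 58, 58, 58]
t=8: [122, 122, 122, 122, 122, 122, 122, 122]
t=9: [66, 66, 66, 66, 66, 66, 66, 66]
t=10: [126, 126, 126, 126, 126, 126, 126, 126]
t=11: [55, 55, 55, 55, 55, 55, 55, 55]
t=12: [120, 120, 120, 120, 120, 120, 120, 120]
t=13: [70, 70, 70, 70, 70, 70, 70, 70]
t=14: [127, 127, 127, 127, 127, 127, 127, 127]
t=15: [53, 53, 53, 53, 53, 53, 53, 53]
t=16: [118, 118, 118, 118, 118, 118, 118, 118]
t=17: [75, 75, 75, 75, 75, 75, 75, 75]
t=18: [127, 127, 127, 127, 127, 127, 127, 127]

Answer: 4
Key observation: The state at step 14, [127, 127, 127, 127, 127, 127, 127, 127], reappears at step 18 — and no state repeats earlier — so the cycle the system enters has period 4.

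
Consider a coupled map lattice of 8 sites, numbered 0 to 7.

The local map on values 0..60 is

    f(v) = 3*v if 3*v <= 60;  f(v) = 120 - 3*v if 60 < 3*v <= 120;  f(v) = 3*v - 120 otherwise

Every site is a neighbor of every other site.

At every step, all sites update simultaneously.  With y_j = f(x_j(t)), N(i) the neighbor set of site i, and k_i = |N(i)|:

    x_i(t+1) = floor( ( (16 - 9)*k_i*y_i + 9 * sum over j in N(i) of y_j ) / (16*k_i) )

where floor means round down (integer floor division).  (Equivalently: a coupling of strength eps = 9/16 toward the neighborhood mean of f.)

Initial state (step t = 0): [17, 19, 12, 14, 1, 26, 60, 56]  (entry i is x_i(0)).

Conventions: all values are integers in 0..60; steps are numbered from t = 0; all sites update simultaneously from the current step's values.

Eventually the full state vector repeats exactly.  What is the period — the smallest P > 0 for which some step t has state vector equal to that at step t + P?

Simulating step by step:
t=0: [17, 19, 12, 14, 1, 26, 60, 56]
t=1: [45, 47, 40, 42, 28, 42, 48, 44]
t=2: [15, 17, 9, 11, 22, 11, 18, 13]
t=3: [43, 45, 36, 38, 46, 38, 46, 40]
t=4: [9, 12, 11, 8, 13, 8, 13, 6]
t=5: [28, 32, 31, 27, 33, 27, 33, 25]
t=6: [33, 28, 29, 34, 27, 34, 27, 36]
t=7: [24, 30, 29, 23, 31, 23, 31, 21]
t=8: [43, 36, 37, 44, 35, 44, 35, 46]
t=9: [11, 12, 11, 12, 13, 12, 13, 14]
t=10: [35, 36, 35, 36, 37, 36, 37, 38]
t=11: [12, 11, 12, 11, 10, 11, 10, 9]
t=12: [33, 32, 33, 32, 31, 32, 31, 30]
t=13: [23, 24, 23, 24, 25, 24, 25, 26]
t=14: [48, 47, 48, 47, 46, 47, 46, 45]
t=15: [21, 20, 21, 20, 19, 20, 19, 18]
t=16: [57, 58, 57, 58, 57, 58, 57, 56]
t=17: [51, 52, 51, 52, 51, 52, 51, 50]
t=18: [33, 34, 33, 34, 33, 34, 33, 32]
t=19: [20, 19, 20, 19, 20, 19, 20, 21]
t=20: [59, 57, 59, 57, 59, 57, 59, 57]
t=21: [55, 52, 55, 52, 55, 52, 55, 52]
t=22: [42, 38, 42, 38, 42, 38, 42, 38]
t=23: [6, 6, 6, 6, 6, 6, 6, 6]
t=24: [18, 18, 18, 18, 18, 18, 18, 18]
t=25: [54, 54, 54, 54, 54, 54, 54, 54]
t=26: [42, 42, 42, 42, 42, 42, 42, 42]
t=27: [6, 6, 6, 6, 6, 6, 6, 6]

Answer: 4
Key observation: The state at step 23, [6, 6, 6, 6, 6, 6, 6, 6], reappears at step 27 — and no state repeats earlier — so the cycle the system enters has period 4.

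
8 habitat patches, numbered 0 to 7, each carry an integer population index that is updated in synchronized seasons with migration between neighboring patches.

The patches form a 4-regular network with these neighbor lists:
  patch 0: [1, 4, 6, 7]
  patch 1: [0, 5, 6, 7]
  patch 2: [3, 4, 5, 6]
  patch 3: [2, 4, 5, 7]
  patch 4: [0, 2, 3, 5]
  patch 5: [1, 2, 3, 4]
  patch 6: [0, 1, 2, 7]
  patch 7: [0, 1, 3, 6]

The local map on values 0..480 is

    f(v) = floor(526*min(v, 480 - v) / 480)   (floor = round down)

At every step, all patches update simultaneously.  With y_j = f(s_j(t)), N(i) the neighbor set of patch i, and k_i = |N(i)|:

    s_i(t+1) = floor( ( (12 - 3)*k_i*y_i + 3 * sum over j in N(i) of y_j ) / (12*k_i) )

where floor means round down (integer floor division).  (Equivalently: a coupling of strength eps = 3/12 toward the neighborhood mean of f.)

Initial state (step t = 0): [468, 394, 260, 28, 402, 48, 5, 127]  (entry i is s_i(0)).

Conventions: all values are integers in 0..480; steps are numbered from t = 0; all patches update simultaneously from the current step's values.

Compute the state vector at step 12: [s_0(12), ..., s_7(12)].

Answer: [193, 196, 222, 217, 215, 217, 199, 198]

Derivation:
t=0: [468, 394, 260, 28, 402, 48, 5, 127]
t=1: [29, 83, 191, 54, 84, 67, 34, 113]
t=2: [44, 84, 173, 75, 92, 82, 56, 105]
t=3: [59, 88, 162, 92, 100, 95, 73, 103]
t=4: [72, 94, 157, 106, 109, 108, 87, 105]
t=5: [85, 102, 157, 119, 119, 120, 100, 110]
t=6: [99, 111, 160, 132, 130, 132, 112, 117]
t=7: [113, 122, 165, 144, 142, 144, 124, 126]
t=8: [127, 134, 172, 157, 154, 156, 137, 137]
t=9: [142, 147, 182, 171, 167, 169, 151, 150]
t=10: [158, 162, 194, 185, 182, 184, 166, 164]
t=11: [175, 178, 207, 200, 198, 200, 182, 180]
t=12: [193, 196, 222, 217, 215, 217, 199, 198]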